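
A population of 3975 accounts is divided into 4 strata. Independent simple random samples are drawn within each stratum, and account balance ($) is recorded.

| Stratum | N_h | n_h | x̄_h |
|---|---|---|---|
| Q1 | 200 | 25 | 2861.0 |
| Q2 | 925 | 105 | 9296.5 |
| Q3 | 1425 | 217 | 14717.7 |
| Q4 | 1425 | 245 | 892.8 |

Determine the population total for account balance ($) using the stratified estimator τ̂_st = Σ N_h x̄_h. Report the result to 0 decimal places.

τ̂_st = Σ N_h x̄_h = 200·2861.0 + 925·9296.5 + 1425·14717.7 + 1425·892.8 = 31416425

τ̂_st ≈ 31416425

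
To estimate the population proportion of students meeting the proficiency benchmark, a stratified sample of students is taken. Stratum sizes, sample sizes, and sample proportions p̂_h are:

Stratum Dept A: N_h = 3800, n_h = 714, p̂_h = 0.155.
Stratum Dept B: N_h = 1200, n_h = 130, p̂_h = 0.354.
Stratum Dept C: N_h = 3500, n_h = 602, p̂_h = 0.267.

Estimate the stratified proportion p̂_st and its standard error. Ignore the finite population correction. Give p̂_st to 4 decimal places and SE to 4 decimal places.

N = 8500; stratum weights W_h = N_h/N.
p̂_st = Σ W_h p̂_h = (3800·0.155 + 1200·0.354 + 3500·0.267)/8500 = 0.22921
V̂(p̂_st) = Σ W_h² p̂_h(1−p̂_h)/(n_h−1):
  stratum Dept A: (3800/8500)²·0.155·0.845/713 = 3.67137e-05
  stratum Dept B: (1200/8500)²·0.354·0.646/129 = 3.53322e-05
  stratum Dept C: (3500/8500)²·0.267·0.733/601 = 5.52127e-05
V̂(p̂_st) = 0.000127259; SE = √V̂ = 0.0112809

p̂_st ≈ 0.2292, SE ≈ 0.0113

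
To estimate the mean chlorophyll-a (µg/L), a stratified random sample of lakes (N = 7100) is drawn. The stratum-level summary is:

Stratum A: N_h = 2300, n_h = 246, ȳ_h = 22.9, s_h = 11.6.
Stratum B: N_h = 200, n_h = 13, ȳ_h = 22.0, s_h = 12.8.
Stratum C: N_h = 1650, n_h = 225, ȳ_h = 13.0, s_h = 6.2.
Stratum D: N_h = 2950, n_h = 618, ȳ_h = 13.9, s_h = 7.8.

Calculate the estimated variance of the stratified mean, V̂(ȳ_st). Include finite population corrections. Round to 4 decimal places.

V̂(ȳ_st) ≈ 0.0820

V̂(ȳ_st) = Σ W_h² (1 − n_h/N_h) s_h²/n_h, with W_h = N_h/N and N = 7100:
  stratum A: (2300/7100)²·(1 − 246/2300)·11.6²/246 = 0.0512616
  stratum B: (200/7100)²·(1 − 13/200)·12.8²/13 = 0.00935043
  stratum C: (1650/7100)²·(1 − 225/1650)·6.2²/225 = 0.00796862
  stratum D: (2950/7100)²·(1 − 618/2950)·7.8²/618 = 0.0134349
V̂(ȳ_st) = 0.0820156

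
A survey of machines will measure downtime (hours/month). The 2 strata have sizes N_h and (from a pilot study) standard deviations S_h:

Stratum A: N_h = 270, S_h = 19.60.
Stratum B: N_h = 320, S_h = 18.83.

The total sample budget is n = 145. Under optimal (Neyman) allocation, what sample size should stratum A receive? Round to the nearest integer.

68

Neyman allocation: n_h = n · N_h S_h / Σ N_i S_i, with n = 145.
  stratum A: N_h·S_h = 270·19.60 = 5292.00
  stratum B: N_h·S_h = 320·18.83 = 6025.60
Σ N_h S_h = 11317.60
n for stratum A = 145·5292.00/11317.60 = 67.801 → 68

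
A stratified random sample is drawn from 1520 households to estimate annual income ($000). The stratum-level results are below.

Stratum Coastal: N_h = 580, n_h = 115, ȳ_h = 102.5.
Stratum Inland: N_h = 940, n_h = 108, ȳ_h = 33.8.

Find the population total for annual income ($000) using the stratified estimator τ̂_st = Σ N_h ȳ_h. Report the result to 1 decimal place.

τ̂_st ≈ 91222.0

τ̂_st = Σ N_h ȳ_h = 580·102.5 + 940·33.8 = 91222.0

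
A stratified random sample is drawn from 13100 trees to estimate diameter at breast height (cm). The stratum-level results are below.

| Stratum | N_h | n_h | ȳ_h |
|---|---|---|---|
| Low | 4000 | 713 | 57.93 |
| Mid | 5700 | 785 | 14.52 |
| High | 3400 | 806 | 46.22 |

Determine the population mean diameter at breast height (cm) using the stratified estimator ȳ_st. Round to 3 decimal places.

N = Σ N_h = 13100. Stratum weights W_h = N_h/N.
ȳ_st = (4000·57.93 + 5700·14.52 + 3400·46.22) / 13100 = 36.00244

ȳ_st ≈ 36.002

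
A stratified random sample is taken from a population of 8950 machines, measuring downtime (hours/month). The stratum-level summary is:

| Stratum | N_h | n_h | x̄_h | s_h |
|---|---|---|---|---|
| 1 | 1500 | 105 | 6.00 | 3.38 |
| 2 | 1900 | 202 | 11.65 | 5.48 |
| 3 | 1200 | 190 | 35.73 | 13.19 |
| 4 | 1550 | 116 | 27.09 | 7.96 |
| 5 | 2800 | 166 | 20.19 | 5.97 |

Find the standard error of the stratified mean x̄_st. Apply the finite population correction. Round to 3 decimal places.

V̂(x̄_st) = Σ W_h² (1 − n_h/N_h) s_h²/n_h, with W_h = N_h/N and N = 8950:
  stratum 1: (1500/8950)²·(1 − 105/1500)·3.38²/105 = 0.00284226
  stratum 2: (1900/8950)²·(1 − 202/1900)·5.48²/202 = 0.00598763
  stratum 3: (1200/8950)²·(1 − 190/1200)·13.19²/190 = 0.0138546
  stratum 4: (1550/8950)²·(1 − 116/1550)·7.96²/116 = 0.0151566
  stratum 5: (2800/8950)²·(1 − 166/2800)·5.97²/166 = 0.0197683
V̂(x̄_st) = 0.0576093
SE(x̄_st) = √0.0576093 = 0.240019

SE(x̄_st) ≈ 0.240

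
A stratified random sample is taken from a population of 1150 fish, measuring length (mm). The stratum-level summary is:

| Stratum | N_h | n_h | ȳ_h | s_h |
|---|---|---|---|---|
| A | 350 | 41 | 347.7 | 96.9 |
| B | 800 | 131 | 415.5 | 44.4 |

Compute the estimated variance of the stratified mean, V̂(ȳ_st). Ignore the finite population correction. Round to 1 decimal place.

V̂(ȳ_st) = Σ W_h² s_h²/n_h, with W_h = N_h/N and N = 1150:
  stratum A: (350/1150)²·96.9²/41 = 21.2131
  stratum B: (800/1150)²·44.4²/131 = 7.28247
V̂(ȳ_st) = 28.4956

V̂(ȳ_st) ≈ 28.5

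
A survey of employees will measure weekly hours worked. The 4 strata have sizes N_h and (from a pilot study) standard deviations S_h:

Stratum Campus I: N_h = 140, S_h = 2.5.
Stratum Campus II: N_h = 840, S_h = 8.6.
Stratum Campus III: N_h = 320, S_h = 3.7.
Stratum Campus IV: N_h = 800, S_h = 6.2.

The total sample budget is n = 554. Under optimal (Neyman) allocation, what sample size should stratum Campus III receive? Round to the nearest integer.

Neyman allocation: n_h = n · N_h S_h / Σ N_i S_i, with n = 554.
  stratum Campus I: N_h·S_h = 140·2.5 = 350.00
  stratum Campus II: N_h·S_h = 840·8.6 = 7224.00
  stratum Campus III: N_h·S_h = 320·3.7 = 1184.00
  stratum Campus IV: N_h·S_h = 800·6.2 = 4960.00
Σ N_h S_h = 13718.00
n for stratum Campus III = 554·1184.00/13718.00 = 47.816 → 48

48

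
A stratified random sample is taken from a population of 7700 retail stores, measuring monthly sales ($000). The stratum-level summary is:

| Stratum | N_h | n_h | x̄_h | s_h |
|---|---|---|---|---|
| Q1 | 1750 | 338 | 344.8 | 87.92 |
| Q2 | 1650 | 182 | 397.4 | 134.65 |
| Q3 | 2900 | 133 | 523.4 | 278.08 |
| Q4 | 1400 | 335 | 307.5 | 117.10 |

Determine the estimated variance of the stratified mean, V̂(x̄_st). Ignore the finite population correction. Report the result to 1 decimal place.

V̂(x̄_st) ≈ 89.6

V̂(x̄_st) = Σ W_h² s_h²/n_h, with W_h = N_h/N and N = 7700:
  stratum Q1: (1750/7700)²·87.92²/338 = 1.18128
  stratum Q2: (1650/7700)²·134.65²/182 = 4.57433
  stratum Q3: (2900/7700)²·278.08²/133 = 82.4712
  stratum Q4: (1400/7700)²·117.10²/335 = 1.35314
V̂(x̄_st) = 89.58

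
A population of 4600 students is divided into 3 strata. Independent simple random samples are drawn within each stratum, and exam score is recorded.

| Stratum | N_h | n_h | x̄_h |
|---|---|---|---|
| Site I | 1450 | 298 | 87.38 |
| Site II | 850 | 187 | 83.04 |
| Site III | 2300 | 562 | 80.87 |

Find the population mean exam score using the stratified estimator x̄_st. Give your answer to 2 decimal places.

x̄_st ≈ 83.32

N = Σ N_h = 4600. Stratum weights W_h = N_h/N.
x̄_st = (1450·87.38 + 850·83.04 + 2300·80.87) / 4600 = 83.3230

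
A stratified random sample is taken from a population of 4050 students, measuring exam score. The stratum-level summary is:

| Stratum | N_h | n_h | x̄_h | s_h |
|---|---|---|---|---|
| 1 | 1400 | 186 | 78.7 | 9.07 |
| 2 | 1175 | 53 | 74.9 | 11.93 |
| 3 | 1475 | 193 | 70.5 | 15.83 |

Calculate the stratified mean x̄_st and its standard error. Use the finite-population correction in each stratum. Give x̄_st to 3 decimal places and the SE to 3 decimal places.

x̄_st = Σ W_h x̄_h = (1400·78.7 + 1175·74.9 + 1475·70.5)/4050 = 74.61111
V̂(x̄_st) = Σ W_h² (1 − n_h/N_h) s_h²/n_h, with W_h = N_h/N and N = 4050:
  stratum 1: (1400/4050)²·(1 − 186/1400)·9.07²/186 = 0.0458288
  stratum 2: (1175/4050)²·(1 − 53/1175)·11.93²/53 = 0.215837
  stratum 3: (1475/4050)²·(1 − 193/1475)·15.83²/193 = 0.149684
V̂(x̄_st) = 0.411349
SE(x̄_st) = √0.411349 = 0.641365

x̄_st ≈ 74.611, SE ≈ 0.641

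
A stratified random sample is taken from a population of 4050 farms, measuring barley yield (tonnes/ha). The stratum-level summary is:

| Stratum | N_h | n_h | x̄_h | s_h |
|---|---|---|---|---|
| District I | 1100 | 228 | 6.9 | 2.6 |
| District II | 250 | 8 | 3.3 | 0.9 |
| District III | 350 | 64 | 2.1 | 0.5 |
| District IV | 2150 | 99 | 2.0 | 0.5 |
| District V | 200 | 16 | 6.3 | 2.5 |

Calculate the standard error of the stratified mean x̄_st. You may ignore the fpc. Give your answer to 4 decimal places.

V̂(x̄_st) = Σ W_h² s_h²/n_h, with W_h = N_h/N and N = 4050:
  stratum District I: (1100/4050)²·2.6²/228 = 0.00218719
  stratum District II: (250/4050)²·0.9²/8 = 0.000385802
  stratum District III: (350/4050)²·0.5²/64 = 2.91733e-05
  stratum District IV: (2150/4050)²·0.5²/99 = 0.000711659
  stratum District V: (200/4050)²·2.5²/16 = 0.000952599
V̂(x̄_st) = 0.00426643
SE(x̄_st) = √0.00426643 = 0.0653179

SE(x̄_st) ≈ 0.0653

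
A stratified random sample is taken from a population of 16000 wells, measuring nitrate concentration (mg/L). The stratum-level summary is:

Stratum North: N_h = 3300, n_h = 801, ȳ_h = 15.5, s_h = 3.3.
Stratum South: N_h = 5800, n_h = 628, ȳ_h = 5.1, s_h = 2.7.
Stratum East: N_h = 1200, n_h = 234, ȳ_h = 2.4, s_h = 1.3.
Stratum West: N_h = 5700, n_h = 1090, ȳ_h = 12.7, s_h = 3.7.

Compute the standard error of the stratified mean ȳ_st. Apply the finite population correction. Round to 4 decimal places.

V̂(ȳ_st) = Σ W_h² (1 − n_h/N_h) s_h²/n_h, with W_h = N_h/N and N = 16000:
  stratum North: (3300/16000)²·(1 − 801/3300)·3.3²/801 = 0.000437961
  stratum South: (5800/16000)²·(1 − 628/5800)·2.7²/628 = 0.00136024
  stratum East: (1200/16000)²·(1 − 234/1200)·1.3²/234 = 3.27031e-05
  stratum West: (5700/16000)²·(1 − 1090/5700)·3.7²/1090 = 0.00128918
V̂(ȳ_st) = 0.00312008
SE(ȳ_st) = √0.00312008 = 0.0558577

SE(ȳ_st) ≈ 0.0559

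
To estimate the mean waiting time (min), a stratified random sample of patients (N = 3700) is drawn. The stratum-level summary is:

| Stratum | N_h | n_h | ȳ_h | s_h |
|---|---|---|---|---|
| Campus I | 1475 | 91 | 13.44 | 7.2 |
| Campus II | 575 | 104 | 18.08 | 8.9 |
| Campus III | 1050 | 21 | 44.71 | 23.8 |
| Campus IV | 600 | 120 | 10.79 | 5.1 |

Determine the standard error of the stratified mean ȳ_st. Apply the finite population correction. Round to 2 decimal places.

SE(ȳ_st) ≈ 1.49

V̂(ȳ_st) = Σ W_h² (1 − n_h/N_h) s_h²/n_h, with W_h = N_h/N and N = 3700:
  stratum Campus I: (1475/3700)²·(1 − 91/1475)·7.2²/91 = 0.084947
  stratum Campus II: (575/3700)²·(1 − 104/575)·8.9²/104 = 0.0150672
  stratum Campus III: (1050/3700)²·(1 − 21/1050)·23.8²/21 = 2.1288
  stratum Campus IV: (600/3700)²·(1 − 120/600)·5.1²/120 = 0.00455982
V̂(ȳ_st) = 2.23338
SE(ȳ_st) = √2.23338 = 1.49445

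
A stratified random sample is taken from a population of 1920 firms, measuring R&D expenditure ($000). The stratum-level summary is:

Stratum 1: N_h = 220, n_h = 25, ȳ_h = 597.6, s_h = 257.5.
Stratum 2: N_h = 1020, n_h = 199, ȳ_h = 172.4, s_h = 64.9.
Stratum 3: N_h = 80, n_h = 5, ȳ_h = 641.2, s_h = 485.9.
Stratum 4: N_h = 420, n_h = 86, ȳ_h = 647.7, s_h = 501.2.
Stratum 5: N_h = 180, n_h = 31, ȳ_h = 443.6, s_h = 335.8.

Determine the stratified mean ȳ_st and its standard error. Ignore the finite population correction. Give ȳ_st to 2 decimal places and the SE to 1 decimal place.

ȳ_st = Σ W_h ȳ_h = (220·597.6 + 1020·172.4 + 80·641.2 + 420·647.7 + 180·443.6)/1920 = 370.05104
V̂(ȳ_st) = Σ W_h² s_h²/n_h, with W_h = N_h/N and N = 1920:
  stratum 1: (220/1920)²·257.5²/25 = 34.8223
  stratum 2: (1020/1920)²·64.9²/199 = 5.97357
  stratum 3: (80/1920)²·485.9²/5 = 81.9788
  stratum 4: (420/1920)²·501.2²/86 = 139.772
  stratum 5: (180/1920)²·335.8²/31 = 31.97
V̂(ȳ_st) = 294.516
SE(ȳ_st) = √294.516 = 17.1615

ȳ_st ≈ 370.05, SE ≈ 17.2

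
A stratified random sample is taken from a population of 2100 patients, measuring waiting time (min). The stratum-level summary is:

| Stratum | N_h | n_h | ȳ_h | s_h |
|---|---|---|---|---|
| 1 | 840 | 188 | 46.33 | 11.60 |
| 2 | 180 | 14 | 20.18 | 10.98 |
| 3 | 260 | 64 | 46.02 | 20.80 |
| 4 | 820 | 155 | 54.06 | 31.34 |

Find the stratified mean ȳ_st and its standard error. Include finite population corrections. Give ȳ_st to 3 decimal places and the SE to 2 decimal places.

ȳ_st = Σ W_h ȳ_h = (840·46.33 + 180·20.18 + 260·46.02 + 820·54.06)/2100 = 47.06857
V̂(ȳ_st) = Σ W_h² (1 − n_h/N_h) s_h²/n_h, with W_h = N_h/N and N = 2100:
  stratum 1: (840/2100)²·(1 − 188/840)·11.60²/188 = 0.0888887
  stratum 2: (180/2100)²·(1 − 14/180)·10.98²/14 = 0.058347
  stratum 3: (260/2100)²·(1 − 64/260)·20.80²/64 = 0.0781156
  stratum 4: (820/2100)²·(1 − 155/820)·31.34²/155 = 0.783544
V̂(ȳ_st) = 1.00889
SE(ȳ_st) = √1.00889 = 1.00444

ȳ_st ≈ 47.069, SE ≈ 1.00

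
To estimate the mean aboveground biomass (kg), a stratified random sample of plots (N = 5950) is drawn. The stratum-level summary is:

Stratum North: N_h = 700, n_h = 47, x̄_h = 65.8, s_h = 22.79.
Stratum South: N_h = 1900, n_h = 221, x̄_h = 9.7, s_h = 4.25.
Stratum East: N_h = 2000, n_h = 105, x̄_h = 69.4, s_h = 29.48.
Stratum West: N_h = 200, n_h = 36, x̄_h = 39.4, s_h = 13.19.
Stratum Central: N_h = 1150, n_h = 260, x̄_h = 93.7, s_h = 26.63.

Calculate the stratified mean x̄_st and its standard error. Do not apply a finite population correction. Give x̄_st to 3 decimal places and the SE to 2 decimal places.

x̄_st = Σ W_h x̄_h = (700·65.8 + 1900·9.7 + 2000·69.4 + 200·39.4 + 1150·93.7)/5950 = 53.60084
V̂(x̄_st) = Σ W_h² s_h²/n_h, with W_h = N_h/N and N = 5950:
  stratum North: (700/5950)²·22.79²/47 = 0.152951
  stratum South: (1900/5950)²·4.25²/221 = 0.0083341
  stratum East: (2000/5950)²·29.48²/105 = 0.935172
  stratum West: (200/5950)²·13.19²/36 = 0.00546026
  stratum Central: (1150/5950)²·26.63²/260 = 0.10189
V̂(x̄_st) = 1.20381
SE(x̄_st) = √1.20381 = 1.09718

x̄_st ≈ 53.601, SE ≈ 1.10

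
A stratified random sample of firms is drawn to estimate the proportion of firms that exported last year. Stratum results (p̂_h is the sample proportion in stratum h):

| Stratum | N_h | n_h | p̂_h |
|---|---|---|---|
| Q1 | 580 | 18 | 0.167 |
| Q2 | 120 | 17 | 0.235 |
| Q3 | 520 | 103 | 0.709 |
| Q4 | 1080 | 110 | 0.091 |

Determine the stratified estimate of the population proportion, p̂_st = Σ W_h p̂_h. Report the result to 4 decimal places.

p̂_st ≈ 0.2574

N = 2300; stratum weights W_h = N_h/N.
p̂_st = Σ W_h p̂_h = (580·0.167 + 120·0.235 + 520·0.709 + 1080·0.091)/2300 = 0.25740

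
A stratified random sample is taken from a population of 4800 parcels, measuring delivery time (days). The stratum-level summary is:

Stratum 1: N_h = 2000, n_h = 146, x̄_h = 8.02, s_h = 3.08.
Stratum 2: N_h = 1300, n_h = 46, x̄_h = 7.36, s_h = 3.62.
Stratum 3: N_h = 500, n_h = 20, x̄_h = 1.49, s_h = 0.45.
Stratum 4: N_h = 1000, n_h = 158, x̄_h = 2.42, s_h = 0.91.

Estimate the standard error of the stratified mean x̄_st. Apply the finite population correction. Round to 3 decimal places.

SE(x̄_st) ≈ 0.176

V̂(x̄_st) = Σ W_h² (1 − n_h/N_h) s_h²/n_h, with W_h = N_h/N and N = 4800:
  stratum 1: (2000/4800)²·(1 − 146/2000)·3.08²/146 = 0.010457
  stratum 2: (1300/4800)²·(1 − 46/1300)·3.62²/46 = 0.0201566
  stratum 3: (500/4800)²·(1 − 20/500)·0.45²/20 = 0.000105469
  stratum 4: (1000/4800)²·(1 − 158/1000)·0.91²/158 = 0.000191538
V̂(x̄_st) = 0.0309106
SE(x̄_st) = √0.0309106 = 0.175814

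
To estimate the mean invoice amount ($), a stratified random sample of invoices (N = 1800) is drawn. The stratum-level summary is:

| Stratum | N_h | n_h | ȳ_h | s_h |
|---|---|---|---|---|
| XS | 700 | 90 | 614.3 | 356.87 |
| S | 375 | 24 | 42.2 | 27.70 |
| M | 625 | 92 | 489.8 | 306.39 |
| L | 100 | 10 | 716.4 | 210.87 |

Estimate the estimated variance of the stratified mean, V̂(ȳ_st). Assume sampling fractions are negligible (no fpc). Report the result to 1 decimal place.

V̂(ȳ_st) ≈ 352.1

V̂(ȳ_st) = Σ W_h² s_h²/n_h, with W_h = N_h/N and N = 1800:
  stratum XS: (700/1800)²·356.87²/90 = 214.007
  stratum S: (375/1800)²·27.70²/24 = 1.3876
  stratum M: (625/1800)²·306.39²/92 = 123.02
  stratum L: (100/1800)²·210.87²/10 = 13.7241
V̂(ȳ_st) = 352.139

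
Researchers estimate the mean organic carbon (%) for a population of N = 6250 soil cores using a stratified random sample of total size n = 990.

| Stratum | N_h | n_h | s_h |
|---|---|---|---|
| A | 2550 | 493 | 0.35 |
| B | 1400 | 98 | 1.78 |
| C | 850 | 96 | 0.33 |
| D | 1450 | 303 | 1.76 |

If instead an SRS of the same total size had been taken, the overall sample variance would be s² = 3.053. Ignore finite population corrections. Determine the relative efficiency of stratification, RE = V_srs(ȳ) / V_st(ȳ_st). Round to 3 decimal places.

RE ≈ 1.380

V̂(ȳ_st) = Σ W_h² s_h²/n_h, with W_h = N_h/N and N = 6250:
  stratum A: (2550/6250)²·0.35²/493 = 4.13628e-05
  stratum B: (1400/6250)²·1.78²/98 = 0.00162222
  stratum C: (850/6250)²·0.33²/96 = 2.09814e-05
  stratum D: (1450/6250)²·1.76²/303 = 0.000550248
V_st = 0.00223481
V_srs = s²/n = 3.053/990 = 0.00308384
Relative efficiency = V_srs / V_st = 0.00308384/0.00223481 = 1.3799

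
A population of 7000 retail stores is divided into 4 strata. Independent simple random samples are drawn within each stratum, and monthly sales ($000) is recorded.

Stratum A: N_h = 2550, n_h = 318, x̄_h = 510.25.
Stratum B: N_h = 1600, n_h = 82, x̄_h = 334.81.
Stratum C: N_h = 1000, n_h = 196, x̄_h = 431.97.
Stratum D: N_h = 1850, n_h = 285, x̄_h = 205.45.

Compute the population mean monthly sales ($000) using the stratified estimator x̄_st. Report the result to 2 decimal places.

N = Σ N_h = 7000. Stratum weights W_h = N_h/N.
x̄_st = (2550·510.25 + 1600·334.81 + 1000·431.97 + 1850·205.45) / 7000 = 378.4123

x̄_st ≈ 378.41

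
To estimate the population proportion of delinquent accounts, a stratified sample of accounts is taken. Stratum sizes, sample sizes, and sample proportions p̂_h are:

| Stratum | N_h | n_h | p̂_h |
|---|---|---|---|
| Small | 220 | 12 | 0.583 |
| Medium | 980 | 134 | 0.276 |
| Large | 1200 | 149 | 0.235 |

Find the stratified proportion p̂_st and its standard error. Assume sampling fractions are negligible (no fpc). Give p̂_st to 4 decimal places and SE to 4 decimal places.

p̂_st ≈ 0.2836, SE ≈ 0.0272

N = 2400; stratum weights W_h = N_h/N.
p̂_st = Σ W_h p̂_h = (220·0.583 + 980·0.276 + 1200·0.235)/2400 = 0.28364
V̂(p̂_st) = Σ W_h² p̂_h(1−p̂_h)/(n_h−1):
  stratum Small: (220/2400)²·0.583·0.417/11 = 0.00018571
  stratum Medium: (980/2400)²·0.276·0.724/133 = 0.00025051
  stratum Large: (1200/2400)²·0.235·0.765/148 = 0.000303674
V̂(p̂_st) = 0.000739894; SE = √V̂ = 0.027201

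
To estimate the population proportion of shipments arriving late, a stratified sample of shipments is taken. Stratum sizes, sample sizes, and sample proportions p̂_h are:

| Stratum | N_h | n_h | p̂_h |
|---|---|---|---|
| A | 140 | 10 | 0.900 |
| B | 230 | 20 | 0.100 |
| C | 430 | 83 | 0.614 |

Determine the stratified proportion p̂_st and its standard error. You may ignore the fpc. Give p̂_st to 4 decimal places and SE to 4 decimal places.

N = 800; stratum weights W_h = N_h/N.
p̂_st = Σ W_h p̂_h = (140·0.900 + 230·0.100 + 430·0.614)/800 = 0.51627
V̂(p̂_st) = Σ W_h² p̂_h(1−p̂_h)/(n_h−1):
  stratum A: (140/800)²·0.900·0.100/9 = 0.00030625
  stratum B: (230/800)²·0.100·0.900/19 = 0.00039153
  stratum C: (430/800)²·0.614·0.386/82 = 0.000835024
V̂(p̂_st) = 0.0015328; SE = √V̂ = 0.039151

p̂_st ≈ 0.5163, SE ≈ 0.0392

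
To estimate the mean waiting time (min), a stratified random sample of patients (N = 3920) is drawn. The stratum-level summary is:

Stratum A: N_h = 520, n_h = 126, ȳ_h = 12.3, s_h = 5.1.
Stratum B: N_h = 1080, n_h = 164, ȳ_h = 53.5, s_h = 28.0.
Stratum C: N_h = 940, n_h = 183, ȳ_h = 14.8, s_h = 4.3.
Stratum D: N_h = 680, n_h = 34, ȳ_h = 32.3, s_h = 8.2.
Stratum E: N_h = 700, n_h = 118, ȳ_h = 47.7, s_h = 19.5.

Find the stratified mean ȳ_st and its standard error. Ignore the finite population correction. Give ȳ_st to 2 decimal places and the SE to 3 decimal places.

ȳ_st ≈ 34.04, SE ≈ 0.731

ȳ_st = Σ W_h ȳ_h = (520·12.3 + 1080·53.5 + 940·14.8 + 680·32.3 + 700·47.7)/3920 = 34.04133
V̂(ȳ_st) = Σ W_h² s_h²/n_h, with W_h = N_h/N and N = 3920:
  stratum A: (520/3920)²·5.1²/126 = 0.00363249
  stratum B: (1080/3920)²·28.0²/164 = 0.362867
  stratum C: (940/3920)²·4.3²/183 = 0.00580991
  stratum D: (680/3920)²·8.2²/34 = 0.0595106
  stratum E: (700/3920)²·19.5²/118 = 0.102757
V̂(ȳ_st) = 0.534577
SE(ȳ_st) = √0.534577 = 0.731148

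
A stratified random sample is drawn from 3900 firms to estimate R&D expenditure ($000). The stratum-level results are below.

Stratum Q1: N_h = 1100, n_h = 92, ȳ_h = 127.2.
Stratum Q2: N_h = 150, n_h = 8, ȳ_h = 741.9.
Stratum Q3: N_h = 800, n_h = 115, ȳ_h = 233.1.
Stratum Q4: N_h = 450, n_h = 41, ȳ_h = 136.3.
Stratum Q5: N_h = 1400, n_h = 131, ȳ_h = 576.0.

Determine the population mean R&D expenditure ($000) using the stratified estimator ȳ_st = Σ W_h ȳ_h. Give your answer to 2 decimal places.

ȳ_st ≈ 334.72

N = Σ N_h = 3900. Stratum weights W_h = N_h/N.
ȳ_st = (1100·127.2 + 150·741.9 + 800·233.1 + 450·136.3 + 1400·576.0) / 3900 = 334.7231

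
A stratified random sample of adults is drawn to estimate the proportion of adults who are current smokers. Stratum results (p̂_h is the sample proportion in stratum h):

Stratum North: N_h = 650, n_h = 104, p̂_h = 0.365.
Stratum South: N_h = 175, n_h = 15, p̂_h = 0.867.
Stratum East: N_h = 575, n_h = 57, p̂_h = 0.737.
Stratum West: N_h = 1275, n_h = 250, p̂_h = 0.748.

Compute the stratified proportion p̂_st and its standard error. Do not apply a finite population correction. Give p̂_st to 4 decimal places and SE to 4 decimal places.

N = 2675; stratum weights W_h = N_h/N.
p̂_st = Σ W_h p̂_h = (650·0.365 + 175·0.867 + 575·0.737 + 1275·0.748)/2675 = 0.66036
V̂(p̂_st) = Σ W_h² p̂_h(1−p̂_h)/(n_h−1):
  stratum North: (650/2675)²·0.365·0.635/103 = 0.000132864
  stratum South: (175/2675)²·0.867·0.133/14 = 3.5251e-05
  stratum East: (575/2675)²·0.737·0.263/56 = 0.000159928
  stratum West: (1275/2675)²·0.748·0.252/249 = 0.000171979
V̂(p̂_st) = 0.000500022; SE = √V̂ = 0.0223612

p̂_st ≈ 0.6604, SE ≈ 0.0224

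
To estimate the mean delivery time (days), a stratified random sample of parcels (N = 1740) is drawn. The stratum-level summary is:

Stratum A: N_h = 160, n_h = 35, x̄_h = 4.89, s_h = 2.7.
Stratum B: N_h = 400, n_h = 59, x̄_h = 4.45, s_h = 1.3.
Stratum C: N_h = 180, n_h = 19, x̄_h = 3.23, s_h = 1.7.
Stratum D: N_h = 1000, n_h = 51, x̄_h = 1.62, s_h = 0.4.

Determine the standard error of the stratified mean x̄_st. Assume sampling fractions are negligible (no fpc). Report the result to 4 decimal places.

SE(x̄_st) ≈ 0.0771

V̂(x̄_st) = Σ W_h² s_h²/n_h, with W_h = N_h/N and N = 1740:
  stratum A: (160/1740)²·2.7²/35 = 0.00176117
  stratum B: (400/1740)²·1.3²/59 = 0.00151376
  stratum C: (180/1740)²·1.7²/19 = 0.00162776
  stratum D: (1000/1740)²·0.4²/51 = 0.00103622
V̂(x̄_st) = 0.00593891
SE(x̄_st) = √0.00593891 = 0.0770643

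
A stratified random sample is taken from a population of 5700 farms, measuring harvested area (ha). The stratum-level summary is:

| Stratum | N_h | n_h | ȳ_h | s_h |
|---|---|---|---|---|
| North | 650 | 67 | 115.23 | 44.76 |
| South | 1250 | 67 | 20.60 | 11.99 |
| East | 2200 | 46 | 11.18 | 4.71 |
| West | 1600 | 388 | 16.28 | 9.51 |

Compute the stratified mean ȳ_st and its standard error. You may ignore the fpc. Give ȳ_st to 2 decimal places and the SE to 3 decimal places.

ȳ_st = Σ W_h ȳ_h = (650·115.23 + 1250·20.60 + 2200·11.18 + 1600·16.28)/5700 = 26.54272
V̂(ȳ_st) = Σ W_h² s_h²/n_h, with W_h = N_h/N and N = 5700:
  stratum North: (650/5700)²·44.76²/67 = 0.38885
  stratum South: (1250/5700)²·11.99²/67 = 0.103189
  stratum East: (2200/5700)²·4.71²/46 = 0.0718422
  stratum West: (1600/5700)²·9.51²/388 = 0.0183662
V̂(ȳ_st) = 0.582248
SE(ȳ_st) = √0.582248 = 0.763052

ȳ_st ≈ 26.54, SE ≈ 0.763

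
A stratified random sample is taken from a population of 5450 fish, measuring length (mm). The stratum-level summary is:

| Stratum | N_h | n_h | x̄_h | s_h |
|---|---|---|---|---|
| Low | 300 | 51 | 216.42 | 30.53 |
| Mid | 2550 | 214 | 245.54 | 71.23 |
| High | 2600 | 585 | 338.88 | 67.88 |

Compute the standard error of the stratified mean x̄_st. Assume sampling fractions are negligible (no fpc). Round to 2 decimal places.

SE(x̄_st) ≈ 2.65

V̂(x̄_st) = Σ W_h² s_h²/n_h, with W_h = N_h/N and N = 5450:
  stratum Low: (300/5450)²·30.53²/51 = 0.0553774
  stratum Mid: (2550/5450)²·71.23²/214 = 5.19038
  stratum High: (2600/5450)²·67.88²/585 = 1.79259
V̂(x̄_st) = 7.03835
SE(x̄_st) = √7.03835 = 2.65299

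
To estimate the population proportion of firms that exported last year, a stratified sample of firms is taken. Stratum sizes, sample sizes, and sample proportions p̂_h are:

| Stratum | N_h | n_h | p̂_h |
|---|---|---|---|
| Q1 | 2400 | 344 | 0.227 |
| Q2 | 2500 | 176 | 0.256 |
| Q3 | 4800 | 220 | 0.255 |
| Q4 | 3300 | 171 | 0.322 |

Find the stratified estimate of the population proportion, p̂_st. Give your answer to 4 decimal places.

N = 13000; stratum weights W_h = N_h/N.
p̂_st = Σ W_h p̂_h = (2400·0.227 + 2500·0.256 + 4800·0.255 + 3300·0.322)/13000 = 0.26703

p̂_st ≈ 0.2670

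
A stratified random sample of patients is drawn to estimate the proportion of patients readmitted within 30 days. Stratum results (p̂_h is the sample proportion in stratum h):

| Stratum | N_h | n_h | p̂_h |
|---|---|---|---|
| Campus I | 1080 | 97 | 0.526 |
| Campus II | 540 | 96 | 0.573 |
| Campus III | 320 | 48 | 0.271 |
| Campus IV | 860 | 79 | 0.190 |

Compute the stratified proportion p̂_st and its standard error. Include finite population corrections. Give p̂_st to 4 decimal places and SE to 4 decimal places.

N = 2800; stratum weights W_h = N_h/N.
p̂_st = Σ W_h p̂_h = (1080·0.526 + 540·0.573 + 320·0.271 + 860·0.190)/2800 = 0.40272
V̂(p̂_st) = Σ W_h² (1 − n_h/N_h) p̂_h(1−p̂_h)/(n_h−1):
  stratum Campus I: (1080/2800)²·(1 − 97/1080)·0.526·0.474/96 = 0.000351685
  stratum Campus II: (540/2800)²·(1 − 96/540)·0.573·0.427/95 = 7.87625e-05
  stratum Campus III: (320/2800)²·(1 − 48/320)·0.271·0.729/47 = 4.66661e-05
  stratum Campus IV: (860/2800)²·(1 − 79/860)·0.190·0.810/78 = 0.000169035
V̂(p̂_st) = 0.000646149; SE = √V̂ = 0.0254195

p̂_st ≈ 0.4027, SE ≈ 0.0254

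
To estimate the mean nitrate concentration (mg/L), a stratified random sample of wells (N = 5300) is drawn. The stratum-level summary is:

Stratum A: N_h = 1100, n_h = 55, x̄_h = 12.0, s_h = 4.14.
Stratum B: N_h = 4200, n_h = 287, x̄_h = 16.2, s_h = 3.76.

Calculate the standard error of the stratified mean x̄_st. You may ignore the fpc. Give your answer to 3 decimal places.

V̂(x̄_st) = Σ W_h² s_h²/n_h, with W_h = N_h/N and N = 5300:
  stratum A: (1100/5300)²·4.14²/55 = 0.0134237
  stratum B: (4200/5300)²·3.76²/287 = 0.0309343
V̂(x̄_st) = 0.044358
SE(x̄_st) = √0.044358 = 0.210613

SE(x̄_st) ≈ 0.211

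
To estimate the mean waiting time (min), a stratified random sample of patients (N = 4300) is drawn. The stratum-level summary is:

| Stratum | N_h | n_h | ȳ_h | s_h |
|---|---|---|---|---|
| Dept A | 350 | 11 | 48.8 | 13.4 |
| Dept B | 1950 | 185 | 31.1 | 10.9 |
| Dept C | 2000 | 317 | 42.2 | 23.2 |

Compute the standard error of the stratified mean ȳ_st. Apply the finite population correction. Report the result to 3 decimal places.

SE(ȳ_st) ≈ 0.730

V̂(ȳ_st) = Σ W_h² (1 − n_h/N_h) s_h²/n_h, with W_h = N_h/N and N = 4300:
  stratum Dept A: (350/4300)²·(1 − 11/350)·13.4²/11 = 0.104748
  stratum Dept B: (1950/4300)²·(1 − 185/1950)·10.9²/185 = 0.119543
  stratum Dept C: (2000/4300)²·(1 − 317/2000)·23.2²/317 = 0.309096
V̂(ȳ_st) = 0.533388
SE(ȳ_st) = √0.533388 = 0.730334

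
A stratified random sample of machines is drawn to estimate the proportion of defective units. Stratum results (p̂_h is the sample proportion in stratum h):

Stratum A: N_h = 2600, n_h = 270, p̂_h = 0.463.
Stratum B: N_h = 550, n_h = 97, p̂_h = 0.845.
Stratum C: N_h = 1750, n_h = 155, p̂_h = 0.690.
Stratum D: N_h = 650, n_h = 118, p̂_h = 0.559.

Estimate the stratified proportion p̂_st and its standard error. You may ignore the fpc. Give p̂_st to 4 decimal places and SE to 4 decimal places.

p̂_st ≈ 0.5837, SE ≈ 0.0196

N = 5550; stratum weights W_h = N_h/N.
p̂_st = Σ W_h p̂_h = (2600·0.463 + 550·0.845 + 1750·0.690 + 650·0.559)/5550 = 0.58368
V̂(p̂_st) = Σ W_h² p̂_h(1−p̂_h)/(n_h−1):
  stratum A: (2600/5550)²·0.463·0.537/269 = 0.000202845
  stratum B: (550/5550)²·0.845·0.155/96 = 1.33985e-05
  stratum C: (1750/5550)²·0.690·0.310/154 = 0.000138096
  stratum D: (650/5550)²·0.559·0.441/117 = 2.89005e-05
V̂(p̂_st) = 0.000383239; SE = √V̂ = 0.0195765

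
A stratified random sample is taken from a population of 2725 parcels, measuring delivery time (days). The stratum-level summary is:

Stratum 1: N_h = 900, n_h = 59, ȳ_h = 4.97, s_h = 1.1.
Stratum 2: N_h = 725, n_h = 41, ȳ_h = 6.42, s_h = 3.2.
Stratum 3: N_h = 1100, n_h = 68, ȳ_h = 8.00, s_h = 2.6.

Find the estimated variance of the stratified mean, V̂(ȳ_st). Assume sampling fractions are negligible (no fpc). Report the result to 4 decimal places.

V̂(ȳ_st) = Σ W_h² s_h²/n_h, with W_h = N_h/N and N = 2725:
  stratum 1: (900/2725)²·1.1²/59 = 0.0022371
  stratum 2: (725/2725)²·3.2²/41 = 0.0176791
  stratum 3: (1100/2725)²·2.6²/68 = 0.0161991
V̂(ȳ_st) = 0.0361152

V̂(ȳ_st) ≈ 0.0361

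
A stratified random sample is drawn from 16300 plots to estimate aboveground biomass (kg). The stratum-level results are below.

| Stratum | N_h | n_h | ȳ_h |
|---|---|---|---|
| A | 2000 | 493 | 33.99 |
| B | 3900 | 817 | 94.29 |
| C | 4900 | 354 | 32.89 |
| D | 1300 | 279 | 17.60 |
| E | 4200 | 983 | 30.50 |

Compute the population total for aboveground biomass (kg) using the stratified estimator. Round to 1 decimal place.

τ̂_st ≈ 747852.0

τ̂_st = Σ N_h ȳ_h = 2000·33.99 + 3900·94.29 + 4900·32.89 + 1300·17.60 + 4200·30.50 = 747852.0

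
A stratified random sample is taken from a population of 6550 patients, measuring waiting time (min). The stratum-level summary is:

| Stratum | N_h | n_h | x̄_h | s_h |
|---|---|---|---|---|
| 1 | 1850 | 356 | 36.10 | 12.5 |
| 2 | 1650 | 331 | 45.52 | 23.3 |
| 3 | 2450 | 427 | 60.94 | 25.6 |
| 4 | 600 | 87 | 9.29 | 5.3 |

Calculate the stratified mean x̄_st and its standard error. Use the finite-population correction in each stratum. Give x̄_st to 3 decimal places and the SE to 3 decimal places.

x̄_st = Σ W_h x̄_h = (1850·36.10 + 1650·45.52 + 2450·60.94 + 600·9.29)/6550 = 45.30840
V̂(x̄_st) = Σ W_h² (1 − n_h/N_h) s_h²/n_h, with W_h = N_h/N and N = 6550:
  stratum 1: (1850/6550)²·(1 − 356/1850)·12.5²/356 = 0.0282755
  stratum 2: (1650/6550)²·(1 − 331/1650)·23.3²/331 = 0.0832013
  stratum 3: (2450/6550)²·(1 − 427/2450)·25.6²/427 = 0.177309
  stratum 4: (600/6550)²·(1 − 87/600)·5.3²/87 = 0.00231643
V̂(x̄_st) = 0.291102
SE(x̄_st) = √0.291102 = 0.539539

x̄_st ≈ 45.308, SE ≈ 0.540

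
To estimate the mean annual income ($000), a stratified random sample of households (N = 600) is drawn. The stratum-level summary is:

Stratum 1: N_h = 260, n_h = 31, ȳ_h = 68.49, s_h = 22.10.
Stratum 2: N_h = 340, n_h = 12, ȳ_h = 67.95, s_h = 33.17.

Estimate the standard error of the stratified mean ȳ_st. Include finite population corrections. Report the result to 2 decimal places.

SE(ȳ_st) ≈ 5.57

V̂(ȳ_st) = Σ W_h² (1 − n_h/N_h) s_h²/n_h, with W_h = N_h/N and N = 600:
  stratum 1: (260/600)²·(1 − 31/260)·22.10²/31 = 2.60573
  stratum 2: (340/600)²·(1 − 12/340)·33.17²/12 = 28.4027
V̂(ȳ_st) = 31.0085
SE(ȳ_st) = √31.0085 = 5.56852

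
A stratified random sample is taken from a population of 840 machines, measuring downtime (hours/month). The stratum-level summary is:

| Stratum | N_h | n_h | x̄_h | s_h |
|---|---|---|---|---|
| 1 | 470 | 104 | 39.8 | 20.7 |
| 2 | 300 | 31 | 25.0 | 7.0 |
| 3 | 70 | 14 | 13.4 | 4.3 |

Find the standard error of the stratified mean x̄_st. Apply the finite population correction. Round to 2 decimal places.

SE(x̄_st) ≈ 1.09

V̂(x̄_st) = Σ W_h² (1 − n_h/N_h) s_h²/n_h, with W_h = N_h/N and N = 840:
  stratum 1: (470/840)²·(1 − 104/470)·20.7²/104 = 1.00445
  stratum 2: (300/840)²·(1 − 31/300)·7.0²/31 = 0.18078
  stratum 3: (70/840)²·(1 − 14/70)·4.3²/14 = 0.0073373
V̂(x̄_st) = 1.19257
SE(x̄_st) = √1.19257 = 1.09205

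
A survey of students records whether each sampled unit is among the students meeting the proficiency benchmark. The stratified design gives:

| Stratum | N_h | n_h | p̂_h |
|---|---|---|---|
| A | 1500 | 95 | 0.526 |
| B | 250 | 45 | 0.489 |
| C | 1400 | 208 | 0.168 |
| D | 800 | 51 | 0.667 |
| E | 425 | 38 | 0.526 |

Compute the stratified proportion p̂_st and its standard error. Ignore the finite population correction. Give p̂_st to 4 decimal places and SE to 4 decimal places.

N = 4375; stratum weights W_h = N_h/N.
p̂_st = Σ W_h p̂_h = (1500·0.526 + 250·0.489 + 1400·0.168 + 800·0.667 + 425·0.526)/4375 = 0.43511
V̂(p̂_st) = Σ W_h² p̂_h(1−p̂_h)/(n_h−1):
  stratum A: (1500/4375)²·0.526·0.474/94 = 0.00031179
  stratum B: (250/4375)²·0.489·0.511/44 = 1.85439e-05
  stratum C: (1400/4375)²·0.168·0.832/207 = 6.91452e-05
  stratum D: (800/4375)²·0.667·0.333/50 = 0.000148533
  stratum E: (425/4375)²·0.526·0.474/37 = 6.35893e-05
V̂(p̂_st) = 0.000611602; SE = √V̂ = 0.0247306

p̂_st ≈ 0.4351, SE ≈ 0.0247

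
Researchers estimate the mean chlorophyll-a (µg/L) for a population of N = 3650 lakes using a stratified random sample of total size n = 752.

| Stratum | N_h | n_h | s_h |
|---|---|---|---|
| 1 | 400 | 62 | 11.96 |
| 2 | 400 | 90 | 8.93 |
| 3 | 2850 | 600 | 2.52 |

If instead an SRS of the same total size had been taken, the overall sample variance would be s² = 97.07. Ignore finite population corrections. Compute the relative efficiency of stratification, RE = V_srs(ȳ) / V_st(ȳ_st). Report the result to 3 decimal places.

V̂(ȳ_st) = Σ W_h² s_h²/n_h, with W_h = N_h/N and N = 3650:
  stratum 1: (400/3650)²·11.96²/62 = 0.027708
  stratum 2: (400/3650)²·8.93²/90 = 0.0106413
  stratum 3: (2850/3650)²·2.52²/600 = 0.00645288
V_st = 0.0448022
V_srs = s²/n = 97.07/752 = 0.129082
Relative efficiency = V_srs / V_st = 0.129082/0.0448022 = 2.8812

RE ≈ 2.881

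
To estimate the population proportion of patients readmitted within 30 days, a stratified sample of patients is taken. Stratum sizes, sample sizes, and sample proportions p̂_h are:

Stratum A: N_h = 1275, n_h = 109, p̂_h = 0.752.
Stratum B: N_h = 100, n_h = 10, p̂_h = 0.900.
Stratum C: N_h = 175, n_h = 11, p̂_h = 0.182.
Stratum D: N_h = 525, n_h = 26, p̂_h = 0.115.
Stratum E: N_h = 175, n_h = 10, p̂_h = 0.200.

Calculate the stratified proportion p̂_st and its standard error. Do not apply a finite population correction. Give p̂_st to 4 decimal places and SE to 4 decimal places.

N = 2250; stratum weights W_h = N_h/N.
p̂_st = Σ W_h p̂_h = (1275·0.752 + 100·0.900 + 175·0.182 + 525·0.115 + 175·0.200)/2250 = 0.52268
V̂(p̂_st) = Σ W_h² p̂_h(1−p̂_h)/(n_h−1):
  stratum A: (1275/2250)²·0.752·0.248/108 = 0.000554499
  stratum B: (100/2250)²·0.900·0.100/9 = 1.97531e-05
  stratum C: (175/2250)²·0.182·0.818/10 = 9.00608e-05
  stratum D: (525/2250)²·0.115·0.885/25 = 0.000221643
  stratum E: (175/2250)²·0.200·0.800/9 = 0.000107545
V̂(p̂_st) = 0.000993501; SE = √V̂ = 0.0315199

p̂_st ≈ 0.5227, SE ≈ 0.0315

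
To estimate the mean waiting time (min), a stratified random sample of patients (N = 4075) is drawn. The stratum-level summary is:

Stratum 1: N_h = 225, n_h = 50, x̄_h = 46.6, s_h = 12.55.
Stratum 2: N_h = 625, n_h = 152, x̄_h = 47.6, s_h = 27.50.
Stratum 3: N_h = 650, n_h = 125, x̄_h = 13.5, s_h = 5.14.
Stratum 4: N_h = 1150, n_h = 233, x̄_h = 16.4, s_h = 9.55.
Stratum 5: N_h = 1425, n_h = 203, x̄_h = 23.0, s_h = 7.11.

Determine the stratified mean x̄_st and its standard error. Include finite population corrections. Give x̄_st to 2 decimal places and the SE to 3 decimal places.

x̄_st = Σ W_h x̄_h = (225·46.6 + 625·47.6 + 650·13.5 + 1150·16.4 + 1425·23.0)/4075 = 24.69816
V̂(x̄_st) = Σ W_h² (1 − n_h/N_h) s_h²/n_h, with W_h = N_h/N and N = 4075:
  stratum 1: (225/4075)²·(1 − 50/225)·12.55²/50 = 0.00746935
  stratum 2: (625/4075)²·(1 − 152/625)·27.50²/152 = 0.0885743
  stratum 3: (650/4075)²·(1 − 125/650)·5.14²/125 = 0.00434344
  stratum 4: (1150/4075)²·(1 − 233/1150)·9.55²/233 = 0.0248578
  stratum 5: (1425/4075)²·(1 − 203/1425)·7.11²/203 = 0.026114
V̂(x̄_st) = 0.151359
SE(x̄_st) = √0.151359 = 0.389049

x̄_st ≈ 24.70, SE ≈ 0.389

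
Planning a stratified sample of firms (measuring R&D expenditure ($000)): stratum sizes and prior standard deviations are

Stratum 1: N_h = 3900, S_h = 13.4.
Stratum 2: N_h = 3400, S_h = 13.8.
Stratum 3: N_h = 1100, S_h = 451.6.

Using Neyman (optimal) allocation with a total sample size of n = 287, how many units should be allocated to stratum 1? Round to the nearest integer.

25

Neyman allocation: n_h = n · N_h S_h / Σ N_i S_i, with n = 287.
  stratum 1: N_h·S_h = 3900·13.4 = 52260.00
  stratum 2: N_h·S_h = 3400·13.8 = 46920.00
  stratum 3: N_h·S_h = 1100·451.6 = 496760.00
Σ N_h S_h = 595940.00
n for stratum 1 = 287·52260.00/595940.00 = 25.168 → 25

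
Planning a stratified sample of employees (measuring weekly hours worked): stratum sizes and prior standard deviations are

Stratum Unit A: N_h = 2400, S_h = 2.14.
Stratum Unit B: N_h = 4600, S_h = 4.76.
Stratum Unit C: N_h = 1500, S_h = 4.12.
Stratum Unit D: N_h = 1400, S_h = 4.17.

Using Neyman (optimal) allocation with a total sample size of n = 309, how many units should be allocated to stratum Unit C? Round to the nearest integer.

Neyman allocation: n_h = n · N_h S_h / Σ N_i S_i, with n = 309.
  stratum Unit A: N_h·S_h = 2400·2.14 = 5136.00
  stratum Unit B: N_h·S_h = 4600·4.76 = 21896.00
  stratum Unit C: N_h·S_h = 1500·4.12 = 6180.00
  stratum Unit D: N_h·S_h = 1400·4.17 = 5838.00
Σ N_h S_h = 39050.00
n for stratum Unit C = 309·6180.00/39050.00 = 48.902 → 49

49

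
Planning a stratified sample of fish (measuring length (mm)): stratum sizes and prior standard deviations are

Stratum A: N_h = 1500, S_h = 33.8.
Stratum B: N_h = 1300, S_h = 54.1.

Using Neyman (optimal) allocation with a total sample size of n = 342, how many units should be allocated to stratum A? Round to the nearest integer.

Neyman allocation: n_h = n · N_h S_h / Σ N_i S_i, with n = 342.
  stratum A: N_h·S_h = 1500·33.8 = 50700.00
  stratum B: N_h·S_h = 1300·54.1 = 70330.00
Σ N_h S_h = 121030.00
n for stratum A = 342·50700.00/121030.00 = 143.265 → 143

143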